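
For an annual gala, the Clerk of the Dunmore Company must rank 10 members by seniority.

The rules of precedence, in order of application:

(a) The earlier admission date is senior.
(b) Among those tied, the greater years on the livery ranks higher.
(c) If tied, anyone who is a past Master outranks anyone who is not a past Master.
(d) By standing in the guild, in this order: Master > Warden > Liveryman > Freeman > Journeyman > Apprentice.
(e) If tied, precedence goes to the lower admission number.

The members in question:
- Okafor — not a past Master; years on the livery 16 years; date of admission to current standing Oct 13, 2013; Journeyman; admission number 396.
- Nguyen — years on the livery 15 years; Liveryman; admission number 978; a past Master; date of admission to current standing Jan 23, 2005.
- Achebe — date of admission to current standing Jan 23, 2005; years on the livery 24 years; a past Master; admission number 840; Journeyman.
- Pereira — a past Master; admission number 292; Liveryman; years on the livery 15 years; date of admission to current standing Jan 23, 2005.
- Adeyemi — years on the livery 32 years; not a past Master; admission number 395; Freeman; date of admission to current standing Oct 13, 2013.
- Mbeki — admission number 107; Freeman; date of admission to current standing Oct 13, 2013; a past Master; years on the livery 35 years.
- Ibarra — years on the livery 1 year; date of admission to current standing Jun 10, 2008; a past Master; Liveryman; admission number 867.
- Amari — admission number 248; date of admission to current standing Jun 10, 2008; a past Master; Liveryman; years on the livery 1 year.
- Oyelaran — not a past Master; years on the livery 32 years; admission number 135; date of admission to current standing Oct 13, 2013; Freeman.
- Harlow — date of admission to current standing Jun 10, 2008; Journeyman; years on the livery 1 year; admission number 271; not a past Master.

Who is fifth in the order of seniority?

By date of admission to current standing (earlier first): Achebe, Pereira and Nguyen (each Jan 23, 2005); then Amari, Ibarra and Harlow (each Jun 10, 2008); then Mbeki, Oyelaran, Adeyemi and Okafor (each Oct 13, 2013).
Among Achebe, Pereira and Nguyen, by years on the livery (higher first): Achebe (24 years) before Pereira and Nguyen (15 years).
Pereira and Nguyen are each a past Master, so the next rule applies.
Pereira and Nguyen are each Liveryman, so the next rule applies.
Among Pereira and Nguyen, by admission number (lower first): Pereira (292) before Nguyen (978).
Amari, Ibarra and Harlow all have years on the livery 1 year, so the next rule applies.
Among Amari, Ibarra and Harlow, a past Master before not a past Master: Amari and Ibarra (a past Master) before Harlow (not a past Master).
Amari and Ibarra are each Liveryman, so the next rule applies.
Among Amari and Ibarra, by admission number (lower first): Amari (248) before Ibarra (867).
Among Mbeki, Oyelaran, Adeyemi and Okafor, by years on the livery (higher first): Mbeki (35 years) before Oyelaran and Adeyemi (32 years) before Okafor (16 years).
Oyelaran and Adeyemi are each not a past Master, so the next rule applies.
Oyelaran and Adeyemi are each Freeman, so the next rule applies.
Among Oyelaran and Adeyemi, by admission number (lower first): Oyelaran (135) before Adeyemi (395).
Order: Achebe, Pereira, Nguyen, Amari, Ibarra, Harlow, Mbeki, Oyelaran, Adeyemi, Okafor.

Ibarra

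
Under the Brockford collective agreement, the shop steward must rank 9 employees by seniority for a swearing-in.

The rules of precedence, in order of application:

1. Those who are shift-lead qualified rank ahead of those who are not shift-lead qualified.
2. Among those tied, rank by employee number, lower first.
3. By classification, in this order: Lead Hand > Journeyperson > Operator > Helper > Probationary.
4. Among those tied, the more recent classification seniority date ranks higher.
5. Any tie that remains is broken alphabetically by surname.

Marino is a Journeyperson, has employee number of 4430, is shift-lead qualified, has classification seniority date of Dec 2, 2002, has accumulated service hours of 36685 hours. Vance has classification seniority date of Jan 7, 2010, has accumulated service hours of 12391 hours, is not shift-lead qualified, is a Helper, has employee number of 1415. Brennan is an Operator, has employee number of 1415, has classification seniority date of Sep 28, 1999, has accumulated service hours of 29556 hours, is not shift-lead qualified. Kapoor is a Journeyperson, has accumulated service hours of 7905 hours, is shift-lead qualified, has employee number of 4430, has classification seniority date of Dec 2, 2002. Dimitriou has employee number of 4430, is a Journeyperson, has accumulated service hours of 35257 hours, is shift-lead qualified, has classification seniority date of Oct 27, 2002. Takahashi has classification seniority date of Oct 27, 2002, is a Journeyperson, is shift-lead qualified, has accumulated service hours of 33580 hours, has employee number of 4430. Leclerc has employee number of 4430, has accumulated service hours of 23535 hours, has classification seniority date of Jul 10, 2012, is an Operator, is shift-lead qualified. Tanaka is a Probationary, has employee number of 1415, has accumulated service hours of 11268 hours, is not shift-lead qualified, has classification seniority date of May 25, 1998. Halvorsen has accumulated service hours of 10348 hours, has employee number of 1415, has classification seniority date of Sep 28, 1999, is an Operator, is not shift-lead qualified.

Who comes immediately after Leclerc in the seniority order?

Brennan

By the first rule: Kapoor, Marino, Dimitriou, Takahashi and Leclerc (each shift-lead qualified); then Brennan, Halvorsen, Vance and Tanaka (each not shift-lead qualified).
Kapoor, Marino, Dimitriou, Takahashi and Leclerc all have employee number 4430, so the next rule applies.
Among Kapoor, Marino, Dimitriou, Takahashi and Leclerc, by classification: Kapoor, Marino, Dimitriou and Takahashi (Journeyperson) before Leclerc (Operator).
Among Kapoor, Marino, Dimitriou and Takahashi, by classification seniority date (later first): Kapoor and Marino (Dec 2, 2002) before Dimitriou and Takahashi (Oct 27, 2002).
Among Kapoor and Marino, alphabetically by surname: Kapoor before Marino.
Among Dimitriou and Takahashi, alphabetically by surname: Dimitriou before Takahashi.
Brennan, Halvorsen, Vance and Tanaka all have employee number 1415, so the next rule applies.
Among Brennan, Halvorsen, Vance and Tanaka, by classification: Brennan and Halvorsen (Operator) before Vance (Helper) before Tanaka (Probationary).
Brennan and Halvorsen both have classification seniority date Sep 28, 1999, so the next rule applies.
Among Brennan and Halvorsen, alphabetically by surname: Brennan before Halvorsen.
Order: Kapoor, Marino, Dimitriou, Takahashi, Leclerc, Brennan, Halvorsen, Vance, Tanaka.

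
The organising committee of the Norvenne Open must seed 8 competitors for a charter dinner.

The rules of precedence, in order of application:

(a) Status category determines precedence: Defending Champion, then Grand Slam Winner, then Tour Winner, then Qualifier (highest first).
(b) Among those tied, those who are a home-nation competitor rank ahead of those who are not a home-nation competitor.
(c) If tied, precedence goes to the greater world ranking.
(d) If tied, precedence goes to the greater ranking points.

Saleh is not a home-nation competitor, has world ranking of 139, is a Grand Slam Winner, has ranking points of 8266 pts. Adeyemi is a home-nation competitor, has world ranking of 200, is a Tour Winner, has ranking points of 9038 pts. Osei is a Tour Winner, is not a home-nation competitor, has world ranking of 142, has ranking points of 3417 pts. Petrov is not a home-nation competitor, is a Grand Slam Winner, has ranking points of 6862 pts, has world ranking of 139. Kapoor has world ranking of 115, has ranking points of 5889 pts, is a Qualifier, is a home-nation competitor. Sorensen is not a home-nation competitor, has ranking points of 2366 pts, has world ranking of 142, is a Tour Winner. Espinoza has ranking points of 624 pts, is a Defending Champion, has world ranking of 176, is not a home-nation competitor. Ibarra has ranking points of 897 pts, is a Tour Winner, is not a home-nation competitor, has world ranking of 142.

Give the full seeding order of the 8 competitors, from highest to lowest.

Espinoza, Saleh, Petrov, Adeyemi, Osei, Sorensen, Ibarra, Kapoor

By status category: Espinoza (Defending Champion); then Saleh and Petrov (Grand Slam Winner); then Adeyemi, Osei, Sorensen and Ibarra (Tour Winner); then Kapoor (Qualifier).
Saleh and Petrov are each not a home-nation competitor, so the next rule applies.
Saleh and Petrov both have world ranking 139, so the next rule applies.
Among Saleh and Petrov, by ranking points (higher first): Saleh (8266 pts) before Petrov (6862 pts).
Among Adeyemi, Osei, Sorensen and Ibarra, a home-nation competitor before not a home-nation competitor: Adeyemi (a home-nation competitor) before Osei, Sorensen and Ibarra (not a home-nation competitor).
Osei, Sorensen and Ibarra all have world ranking 142, so the next rule applies.
Among Osei, Sorensen and Ibarra, by ranking points (higher first): Osei (3417 pts) before Sorensen (2366 pts) before Ibarra (897 pts).
Full order: Espinoza, Saleh, Petrov, Adeyemi, Osei, Sorensen, Ibarra, Kapoor.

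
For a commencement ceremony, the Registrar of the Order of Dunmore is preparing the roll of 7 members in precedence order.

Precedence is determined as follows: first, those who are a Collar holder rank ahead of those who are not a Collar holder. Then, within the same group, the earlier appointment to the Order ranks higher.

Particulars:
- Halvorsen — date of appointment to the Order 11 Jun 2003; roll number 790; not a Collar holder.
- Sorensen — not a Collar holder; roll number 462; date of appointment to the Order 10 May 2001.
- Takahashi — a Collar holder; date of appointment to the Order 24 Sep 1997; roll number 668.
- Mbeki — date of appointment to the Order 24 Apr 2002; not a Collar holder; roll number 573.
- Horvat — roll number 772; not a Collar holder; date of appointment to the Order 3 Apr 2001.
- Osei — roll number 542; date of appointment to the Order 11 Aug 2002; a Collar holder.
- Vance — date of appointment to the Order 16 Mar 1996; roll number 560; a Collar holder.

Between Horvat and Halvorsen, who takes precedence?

By the first rule: Vance, Takahashi and Osei (each a Collar holder); then Horvat, Sorensen, Mbeki and Halvorsen (each not a Collar holder).
Among Vance, Takahashi and Osei, by date of appointment to the Order (earlier first): Vance (16 Mar 1996) before Takahashi (24 Sep 1997) before Osei (11 Aug 2002).
Among Horvat, Sorensen, Mbeki and Halvorsen, by date of appointment to the Order (earlier first): Horvat (3 Apr 2001) before Sorensen (10 May 2001) before Mbeki (24 Apr 2002) before Halvorsen (11 Jun 2003).
So Horvat takes precedence.

Horvat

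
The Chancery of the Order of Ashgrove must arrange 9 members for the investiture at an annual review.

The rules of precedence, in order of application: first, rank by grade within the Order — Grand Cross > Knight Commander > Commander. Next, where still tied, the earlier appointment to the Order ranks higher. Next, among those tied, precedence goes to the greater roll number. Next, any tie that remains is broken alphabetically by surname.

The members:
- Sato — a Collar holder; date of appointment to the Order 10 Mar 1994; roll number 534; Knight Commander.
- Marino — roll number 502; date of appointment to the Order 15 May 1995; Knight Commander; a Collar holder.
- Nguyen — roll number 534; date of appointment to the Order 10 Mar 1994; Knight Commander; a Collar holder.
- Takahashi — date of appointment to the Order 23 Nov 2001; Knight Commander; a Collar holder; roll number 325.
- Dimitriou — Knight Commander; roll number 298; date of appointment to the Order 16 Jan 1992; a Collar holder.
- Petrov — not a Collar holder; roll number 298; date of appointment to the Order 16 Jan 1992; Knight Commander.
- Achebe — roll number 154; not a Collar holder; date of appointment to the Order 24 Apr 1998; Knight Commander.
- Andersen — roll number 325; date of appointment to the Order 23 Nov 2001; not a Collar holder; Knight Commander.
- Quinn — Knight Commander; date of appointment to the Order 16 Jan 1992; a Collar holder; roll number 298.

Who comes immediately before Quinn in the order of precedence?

By grade within the Order: Dimitriou, Petrov, Quinn, Nguyen, Sato, Marino, Achebe, Andersen and Takahashi (Knight Commander).
Among Dimitriou, Petrov, Quinn, Nguyen, Sato, Marino, Achebe, Andersen and Takahashi, by date of appointment to the Order (earlier first): Dimitriou, Petrov and Quinn (16 Jan 1992) before Nguyen and Sato (10 Mar 1994) before Marino (15 May 1995) before Achebe (24 Apr 1998) before Andersen and Takahashi (23 Nov 2001).
Dimitriou, Petrov and Quinn all have roll number 298, so the next rule applies.
Among Dimitriou, Petrov and Quinn, alphabetically by surname: Dimitriou before Petrov before Quinn.
Nguyen and Sato both have roll number 534, so the next rule applies.
Among Nguyen and Sato, alphabetically by surname: Nguyen before Sato.
Andersen and Takahashi both have roll number 325, so the next rule applies.
Among Andersen and Takahashi, alphabetically by surname: Andersen before Takahashi.
Order: Dimitriou, Petrov, Quinn, Nguyen, Sato, Marino, Achebe, Andersen, Takahashi.

Petrov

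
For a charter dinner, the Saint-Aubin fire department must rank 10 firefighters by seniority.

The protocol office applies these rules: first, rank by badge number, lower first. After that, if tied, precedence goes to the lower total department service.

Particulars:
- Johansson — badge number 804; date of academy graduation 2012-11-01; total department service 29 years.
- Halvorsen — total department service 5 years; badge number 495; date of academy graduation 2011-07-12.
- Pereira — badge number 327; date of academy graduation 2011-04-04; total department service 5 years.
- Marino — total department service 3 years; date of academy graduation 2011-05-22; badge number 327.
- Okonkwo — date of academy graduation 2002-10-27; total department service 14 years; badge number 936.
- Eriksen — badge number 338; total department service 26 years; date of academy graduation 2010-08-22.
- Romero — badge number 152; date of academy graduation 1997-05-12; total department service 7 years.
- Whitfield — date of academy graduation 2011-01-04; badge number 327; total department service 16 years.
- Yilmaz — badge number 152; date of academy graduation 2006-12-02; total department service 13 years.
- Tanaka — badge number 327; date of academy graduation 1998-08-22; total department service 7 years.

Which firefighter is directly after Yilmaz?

Marino

By badge number (lower first): Romero and Yilmaz (both 152); then Marino, Pereira, Tanaka and Whitfield (each 327); then Eriksen (338); then Halvorsen (495); then Johansson (804); then Okonkwo (936).
Among Romero and Yilmaz, by total department service (lower first): Romero (7 years) before Yilmaz (13 years).
Among Marino, Pereira, Tanaka and Whitfield, by total department service (lower first): Marino (3 years) before Pereira (5 years) before Tanaka (7 years) before Whitfield (16 years).
Order: Romero, Yilmaz, Marino, Pereira, Tanaka, Whitfield, Eriksen, Halvorsen, Johansson, Okonkwo.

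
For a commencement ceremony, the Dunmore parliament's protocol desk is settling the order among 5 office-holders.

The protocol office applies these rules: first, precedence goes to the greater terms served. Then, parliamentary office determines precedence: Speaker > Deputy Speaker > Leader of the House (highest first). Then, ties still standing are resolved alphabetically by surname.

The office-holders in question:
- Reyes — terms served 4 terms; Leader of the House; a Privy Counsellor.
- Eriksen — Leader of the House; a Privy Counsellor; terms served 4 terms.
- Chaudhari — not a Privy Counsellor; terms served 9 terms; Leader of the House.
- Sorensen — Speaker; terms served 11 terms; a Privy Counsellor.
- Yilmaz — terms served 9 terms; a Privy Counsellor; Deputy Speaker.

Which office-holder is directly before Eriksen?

By terms served (higher first): Sorensen (11 terms); then Yilmaz and Chaudhari (both 9 terms); then Eriksen and Reyes (both 4 terms).
Among Yilmaz and Chaudhari, by parliamentary office: Yilmaz (Deputy Speaker) before Chaudhari (Leader of the House).
Eriksen and Reyes are each Leader of the House, so the next rule applies.
Among Eriksen and Reyes, alphabetically by surname: Eriksen before Reyes.
Order: Sorensen, Yilmaz, Chaudhari, Eriksen, Reyes.

Chaudhari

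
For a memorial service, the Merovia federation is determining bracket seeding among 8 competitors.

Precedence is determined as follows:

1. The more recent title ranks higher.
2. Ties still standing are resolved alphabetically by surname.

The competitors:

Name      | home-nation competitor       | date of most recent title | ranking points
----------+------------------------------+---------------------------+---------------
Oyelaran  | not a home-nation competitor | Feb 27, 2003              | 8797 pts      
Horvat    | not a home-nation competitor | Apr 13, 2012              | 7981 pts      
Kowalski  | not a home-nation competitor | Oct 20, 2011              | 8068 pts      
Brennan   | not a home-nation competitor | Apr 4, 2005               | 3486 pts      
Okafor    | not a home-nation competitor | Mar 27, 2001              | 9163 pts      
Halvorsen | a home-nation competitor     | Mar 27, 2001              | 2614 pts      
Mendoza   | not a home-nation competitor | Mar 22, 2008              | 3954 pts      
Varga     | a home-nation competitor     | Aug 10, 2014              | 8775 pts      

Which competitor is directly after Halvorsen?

Okafor

By date of most recent title (later first): Varga (Aug 10, 2014); then Horvat (Apr 13, 2012); then Kowalski (Oct 20, 2011); then Mendoza (Mar 22, 2008); then Brennan (Apr 4, 2005); then Oyelaran (Feb 27, 2003); then Halvorsen and Okafor (both Mar 27, 2001).
Among Halvorsen and Okafor, alphabetically by surname: Halvorsen before Okafor.
Order: Varga, Horvat, Kowalski, Mendoza, Brennan, Oyelaran, Halvorsen, Okafor.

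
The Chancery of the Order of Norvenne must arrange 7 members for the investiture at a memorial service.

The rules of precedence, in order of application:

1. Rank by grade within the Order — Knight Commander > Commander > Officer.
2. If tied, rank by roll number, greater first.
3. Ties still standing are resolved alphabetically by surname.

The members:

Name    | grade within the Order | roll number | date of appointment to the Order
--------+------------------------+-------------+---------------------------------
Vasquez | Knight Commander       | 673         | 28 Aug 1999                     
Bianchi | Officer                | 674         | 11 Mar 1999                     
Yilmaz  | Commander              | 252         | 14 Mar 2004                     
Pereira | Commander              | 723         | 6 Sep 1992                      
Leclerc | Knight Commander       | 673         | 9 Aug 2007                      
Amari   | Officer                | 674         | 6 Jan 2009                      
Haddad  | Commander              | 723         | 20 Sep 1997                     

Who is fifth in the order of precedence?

Yilmaz

By grade within the Order: Leclerc and Vasquez (Knight Commander); then Haddad, Pereira and Yilmaz (Commander); then Amari and Bianchi (Officer).
Leclerc and Vasquez both have roll number 673, so the next rule applies.
Among Leclerc and Vasquez, alphabetically by surname: Leclerc before Vasquez.
Among Haddad, Pereira and Yilmaz, by roll number (higher first): Haddad and Pereira (723) before Yilmaz (252).
Among Haddad and Pereira, alphabetically by surname: Haddad before Pereira.
Amari and Bianchi both have roll number 674, so the next rule applies.
Among Amari and Bianchi, alphabetically by surname: Amari before Bianchi.
Order: Leclerc, Vasquez, Haddad, Pereira, Yilmaz, Amari, Bianchi.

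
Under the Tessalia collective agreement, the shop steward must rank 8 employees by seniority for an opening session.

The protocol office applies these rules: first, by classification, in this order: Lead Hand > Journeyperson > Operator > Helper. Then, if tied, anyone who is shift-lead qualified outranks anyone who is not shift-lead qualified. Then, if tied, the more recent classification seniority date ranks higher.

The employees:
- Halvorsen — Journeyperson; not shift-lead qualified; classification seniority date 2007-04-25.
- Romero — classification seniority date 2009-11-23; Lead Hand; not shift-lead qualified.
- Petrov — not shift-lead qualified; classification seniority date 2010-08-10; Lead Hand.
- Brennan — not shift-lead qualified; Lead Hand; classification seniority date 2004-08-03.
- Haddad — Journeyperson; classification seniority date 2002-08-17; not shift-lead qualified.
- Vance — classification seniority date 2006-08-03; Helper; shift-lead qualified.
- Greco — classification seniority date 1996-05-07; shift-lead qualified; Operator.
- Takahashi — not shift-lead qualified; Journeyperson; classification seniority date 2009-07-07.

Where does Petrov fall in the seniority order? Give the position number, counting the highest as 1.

By classification: Petrov, Romero and Brennan (Lead Hand); then Takahashi, Halvorsen and Haddad (Journeyperson); then Greco (Operator); then Vance (Helper).
Petrov, Romero and Brennan are each not shift-lead qualified, so the next rule applies.
Among Petrov, Romero and Brennan, by classification seniority date (later first): Petrov (2010-08-10) before Romero (2009-11-23) before Brennan (2004-08-03).
Takahashi, Halvorsen and Haddad are each not shift-lead qualified, so the next rule applies.
Among Takahashi, Halvorsen and Haddad, by classification seniority date (later first): Takahashi (2009-07-07) before Halvorsen (2007-04-25) before Haddad (2002-08-17).
Order: Petrov, Romero, Brennan, Takahashi, Halvorsen, Haddad, Greco, Vance. So position 1.

1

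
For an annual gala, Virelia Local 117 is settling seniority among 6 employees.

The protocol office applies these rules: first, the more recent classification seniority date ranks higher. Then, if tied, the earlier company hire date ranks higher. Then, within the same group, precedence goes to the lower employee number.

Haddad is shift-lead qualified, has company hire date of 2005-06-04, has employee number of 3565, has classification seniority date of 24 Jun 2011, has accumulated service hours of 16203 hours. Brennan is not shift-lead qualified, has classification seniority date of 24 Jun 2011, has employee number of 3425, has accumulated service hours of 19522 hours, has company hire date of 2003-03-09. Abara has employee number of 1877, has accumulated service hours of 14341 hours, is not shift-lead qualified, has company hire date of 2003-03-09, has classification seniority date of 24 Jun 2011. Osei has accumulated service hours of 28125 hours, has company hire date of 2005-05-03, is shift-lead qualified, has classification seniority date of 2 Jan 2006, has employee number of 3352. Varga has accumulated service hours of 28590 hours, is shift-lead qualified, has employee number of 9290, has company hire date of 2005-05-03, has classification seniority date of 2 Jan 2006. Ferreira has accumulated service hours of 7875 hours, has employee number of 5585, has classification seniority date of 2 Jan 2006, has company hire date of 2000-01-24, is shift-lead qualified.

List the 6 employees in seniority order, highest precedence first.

By classification seniority date (later first): Abara, Brennan and Haddad (each 24 Jun 2011); then Ferreira, Osei and Varga (each 2 Jan 2006).
Among Abara, Brennan and Haddad, by company hire date (earlier first): Abara and Brennan (2003-03-09) before Haddad (2005-06-04).
Among Abara and Brennan, by employee number (lower first): Abara (1877) before Brennan (3425).
Among Ferreira, Osei and Varga, by company hire date (earlier first): Ferreira (2000-01-24) before Osei and Varga (2005-05-03).
Among Osei and Varga, by employee number (lower first): Osei (3352) before Varga (9290).
Full order: Abara, Brennan, Haddad, Ferreira, Osei, Varga.

Abara, Brennan, Haddad, Ferreira, Osei, Varga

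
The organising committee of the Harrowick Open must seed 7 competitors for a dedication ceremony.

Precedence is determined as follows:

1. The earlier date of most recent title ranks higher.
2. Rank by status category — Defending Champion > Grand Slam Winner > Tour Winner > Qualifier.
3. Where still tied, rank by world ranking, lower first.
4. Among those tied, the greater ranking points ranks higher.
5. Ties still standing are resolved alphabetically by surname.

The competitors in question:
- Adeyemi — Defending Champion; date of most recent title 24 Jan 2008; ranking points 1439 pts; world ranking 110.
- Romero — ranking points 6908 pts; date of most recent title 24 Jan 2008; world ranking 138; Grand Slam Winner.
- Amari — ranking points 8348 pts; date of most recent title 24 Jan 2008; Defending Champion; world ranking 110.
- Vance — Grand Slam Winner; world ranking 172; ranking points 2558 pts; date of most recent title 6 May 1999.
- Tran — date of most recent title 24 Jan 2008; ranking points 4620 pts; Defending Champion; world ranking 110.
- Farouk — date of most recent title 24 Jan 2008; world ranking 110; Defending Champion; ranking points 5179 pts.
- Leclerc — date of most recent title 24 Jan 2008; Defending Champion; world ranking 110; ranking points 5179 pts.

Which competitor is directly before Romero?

By date of most recent title (earlier first): Vance (6 May 1999); then Amari, Farouk, Leclerc, Tran, Adeyemi and Romero (each 24 Jan 2008).
Among Amari, Farouk, Leclerc, Tran, Adeyemi and Romero, by status category: Amari, Farouk, Leclerc, Tran and Adeyemi (Defending Champion) before Romero (Grand Slam Winner).
Amari, Farouk, Leclerc, Tran and Adeyemi all have world ranking 110, so the next rule applies.
Among Amari, Farouk, Leclerc, Tran and Adeyemi, by ranking points (higher first): Amari (8348 pts) before Farouk and Leclerc (5179 pts) before Tran (4620 pts) before Adeyemi (1439 pts).
Among Farouk and Leclerc, alphabetically by surname: Farouk before Leclerc.
Order: Vance, Amari, Farouk, Leclerc, Tran, Adeyemi, Romero.

Adeyemi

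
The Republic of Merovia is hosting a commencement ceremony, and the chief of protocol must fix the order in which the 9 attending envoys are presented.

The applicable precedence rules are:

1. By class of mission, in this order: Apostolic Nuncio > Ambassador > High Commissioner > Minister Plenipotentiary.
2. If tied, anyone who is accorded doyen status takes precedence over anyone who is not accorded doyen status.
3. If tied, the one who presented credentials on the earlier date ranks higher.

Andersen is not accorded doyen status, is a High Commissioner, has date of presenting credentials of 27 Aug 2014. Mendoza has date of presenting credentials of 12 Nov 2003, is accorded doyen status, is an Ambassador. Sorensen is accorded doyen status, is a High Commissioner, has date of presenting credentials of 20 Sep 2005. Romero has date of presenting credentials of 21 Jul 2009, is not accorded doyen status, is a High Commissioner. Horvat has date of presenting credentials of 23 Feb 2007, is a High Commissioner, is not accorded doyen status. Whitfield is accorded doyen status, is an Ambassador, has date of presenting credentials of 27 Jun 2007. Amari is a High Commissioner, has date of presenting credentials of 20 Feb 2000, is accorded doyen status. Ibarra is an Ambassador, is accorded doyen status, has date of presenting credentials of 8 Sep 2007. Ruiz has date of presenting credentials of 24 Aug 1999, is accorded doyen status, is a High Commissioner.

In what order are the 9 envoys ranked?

Mendoza, Whitfield, Ibarra, Ruiz, Amari, Sorensen, Horvat, Romero, Andersen

By class of mission: Mendoza, Whitfield and Ibarra (Ambassador); then Ruiz, Amari, Sorensen, Horvat, Romero and Andersen (High Commissioner).
Mendoza, Whitfield and Ibarra are each accorded doyen status, so the next rule applies.
Among Mendoza, Whitfield and Ibarra, by date of presenting credentials (earlier first): Mendoza (12 Nov 2003) before Whitfield (27 Jun 2007) before Ibarra (8 Sep 2007).
Among Ruiz, Amari, Sorensen, Horvat, Romero and Andersen, accorded doyen status before not accorded doyen status: Ruiz, Amari and Sorensen (accorded doyen status) before Horvat, Romero and Andersen (not accorded doyen status).
Among Ruiz, Amari and Sorensen, by date of presenting credentials (earlier first): Ruiz (24 Aug 1999) before Amari (20 Feb 2000) before Sorensen (20 Sep 2005).
Among Horvat, Romero and Andersen, by date of presenting credentials (earlier first): Horvat (23 Feb 2007) before Romero (21 Jul 2009) before Andersen (27 Aug 2014).
Full order: Mendoza, Whitfield, Ibarra, Ruiz, Amari, Sorensen, Horvat, Romero, Andersen.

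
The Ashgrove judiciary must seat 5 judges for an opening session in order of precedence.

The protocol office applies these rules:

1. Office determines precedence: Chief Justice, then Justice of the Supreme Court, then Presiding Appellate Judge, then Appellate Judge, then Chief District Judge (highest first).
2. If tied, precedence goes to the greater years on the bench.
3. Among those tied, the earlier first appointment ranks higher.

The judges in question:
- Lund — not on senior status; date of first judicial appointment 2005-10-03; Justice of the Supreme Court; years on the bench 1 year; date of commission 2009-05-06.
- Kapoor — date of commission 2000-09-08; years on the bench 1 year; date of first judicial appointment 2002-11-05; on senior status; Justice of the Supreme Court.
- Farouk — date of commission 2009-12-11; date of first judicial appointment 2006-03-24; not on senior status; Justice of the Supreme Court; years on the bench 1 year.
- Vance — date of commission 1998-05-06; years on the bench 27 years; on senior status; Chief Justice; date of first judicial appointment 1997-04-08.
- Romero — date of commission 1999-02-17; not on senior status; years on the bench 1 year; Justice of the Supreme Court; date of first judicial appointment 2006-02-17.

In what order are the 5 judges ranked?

Vance, Kapoor, Lund, Romero, Farouk

By office: Vance (Chief Justice); then Kapoor, Lund, Romero and Farouk (Justice of the Supreme Court).
Kapoor, Lund, Romero and Farouk all have years on the bench 1 year, so the next rule applies.
Among Kapoor, Lund, Romero and Farouk, by date of first judicial appointment (earlier first): Kapoor (2002-11-05) before Lund (2005-10-03) before Romero (2006-02-17) before Farouk (2006-03-24).
Full order: Vance, Kapoor, Lund, Romero, Farouk.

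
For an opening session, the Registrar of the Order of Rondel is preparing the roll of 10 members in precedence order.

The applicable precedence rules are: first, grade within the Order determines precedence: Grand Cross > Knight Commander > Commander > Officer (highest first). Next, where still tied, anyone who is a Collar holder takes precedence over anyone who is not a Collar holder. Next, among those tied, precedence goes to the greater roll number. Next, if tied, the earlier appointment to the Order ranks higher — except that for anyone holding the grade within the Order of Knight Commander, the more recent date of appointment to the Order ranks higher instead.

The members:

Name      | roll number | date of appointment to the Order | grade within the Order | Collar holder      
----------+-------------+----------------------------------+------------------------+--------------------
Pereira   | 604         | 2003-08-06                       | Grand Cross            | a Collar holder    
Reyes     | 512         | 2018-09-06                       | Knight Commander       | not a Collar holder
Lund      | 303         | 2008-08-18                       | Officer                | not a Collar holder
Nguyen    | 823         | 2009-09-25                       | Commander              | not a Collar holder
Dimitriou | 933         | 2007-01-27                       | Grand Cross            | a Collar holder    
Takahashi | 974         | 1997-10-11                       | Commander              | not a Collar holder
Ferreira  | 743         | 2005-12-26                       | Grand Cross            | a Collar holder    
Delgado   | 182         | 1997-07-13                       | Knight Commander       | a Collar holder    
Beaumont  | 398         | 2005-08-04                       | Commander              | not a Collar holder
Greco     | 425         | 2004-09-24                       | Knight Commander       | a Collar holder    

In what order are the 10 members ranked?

Dimitriou, Ferreira, Pereira, Greco, Delgado, Reyes, Takahashi, Nguyen, Beaumont, Lund

By grade within the Order: Dimitriou, Ferreira and Pereira (Grand Cross); then Greco, Delgado and Reyes (Knight Commander); then Takahashi, Nguyen and Beaumont (Commander); then Lund (Officer).
Dimitriou, Ferreira and Pereira are each a Collar holder, so the next rule applies.
Among Dimitriou, Ferreira and Pereira, by roll number (higher first): Dimitriou (933) before Ferreira (743) before Pereira (604).
Among Greco, Delgado and Reyes, a Collar holder before not a Collar holder: Greco and Delgado (a Collar holder) before Reyes (not a Collar holder).
Among Greco and Delgado, by roll number (higher first): Greco (425) before Delgado (182).
Takahashi, Nguyen and Beaumont are each not a Collar holder, so the next rule applies.
Among Takahashi, Nguyen and Beaumont, by roll number (higher first): Takahashi (974) before Nguyen (823) before Beaumont (398).
Full order: Dimitriou, Ferreira, Pereira, Greco, Delgado, Reyes, Takahashi, Nguyen, Beaumont, Lund.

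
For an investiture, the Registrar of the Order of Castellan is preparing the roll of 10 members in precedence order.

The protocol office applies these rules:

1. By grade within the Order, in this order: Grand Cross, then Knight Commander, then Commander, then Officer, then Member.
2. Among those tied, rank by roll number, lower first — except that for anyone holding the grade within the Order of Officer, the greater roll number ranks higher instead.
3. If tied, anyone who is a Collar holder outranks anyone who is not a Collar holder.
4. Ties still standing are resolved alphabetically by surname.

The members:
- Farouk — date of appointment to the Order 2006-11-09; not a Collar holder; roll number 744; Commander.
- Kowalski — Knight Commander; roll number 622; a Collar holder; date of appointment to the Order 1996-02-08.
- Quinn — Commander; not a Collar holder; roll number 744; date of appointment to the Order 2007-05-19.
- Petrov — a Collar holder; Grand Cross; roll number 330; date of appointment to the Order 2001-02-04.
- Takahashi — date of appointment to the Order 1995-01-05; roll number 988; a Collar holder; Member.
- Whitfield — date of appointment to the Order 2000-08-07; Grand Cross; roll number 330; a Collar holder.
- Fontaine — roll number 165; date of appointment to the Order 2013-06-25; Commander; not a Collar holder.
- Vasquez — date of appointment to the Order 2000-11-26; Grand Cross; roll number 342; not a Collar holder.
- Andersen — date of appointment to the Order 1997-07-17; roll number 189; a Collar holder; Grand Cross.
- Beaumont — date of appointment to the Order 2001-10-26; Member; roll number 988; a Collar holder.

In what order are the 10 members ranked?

By grade within the Order: Andersen, Petrov, Whitfield and Vasquez (Grand Cross); then Kowalski (Knight Commander); then Fontaine, Farouk and Quinn (Commander); then Beaumont and Takahashi (Member).
Among Andersen, Petrov, Whitfield and Vasquez, by roll number (lower first): Andersen (189) before Petrov and Whitfield (330) before Vasquez (342).
Petrov and Whitfield are each a Collar holder, so the next rule applies.
Among Petrov and Whitfield, alphabetically by surname: Petrov before Whitfield.
Among Fontaine, Farouk and Quinn, by roll number (lower first): Fontaine (165) before Farouk and Quinn (744).
Farouk and Quinn are each not a Collar holder, so the next rule applies.
Among Farouk and Quinn, alphabetically by surname: Farouk before Quinn.
Beaumont and Takahashi both have roll number 988, so the next rule applies.
Beaumont and Takahashi are each a Collar holder, so the next rule applies.
Among Beaumont and Takahashi, alphabetically by surname: Beaumont before Takahashi.
Full order: Andersen, Petrov, Whitfield, Vasquez, Kowalski, Fontaine, Farouk, Quinn, Beaumont, Takahashi.

Andersen, Petrov, Whitfield, Vasquez, Kowalski, Fontaine, Farouk, Quinn, Beaumont, Takahashi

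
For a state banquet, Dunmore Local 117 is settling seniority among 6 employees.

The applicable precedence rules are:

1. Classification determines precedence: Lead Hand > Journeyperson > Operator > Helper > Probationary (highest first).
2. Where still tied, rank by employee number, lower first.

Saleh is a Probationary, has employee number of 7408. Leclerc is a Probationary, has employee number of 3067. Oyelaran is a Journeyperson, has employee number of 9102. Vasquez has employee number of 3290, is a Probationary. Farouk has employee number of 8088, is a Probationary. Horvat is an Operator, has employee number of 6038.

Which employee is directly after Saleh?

Farouk

By classification: Oyelaran (Journeyperson); then Horvat (Operator); then Leclerc, Vasquez, Saleh and Farouk (Probationary).
Among Leclerc, Vasquez, Saleh and Farouk, by employee number (lower first): Leclerc (3067) before Vasquez (3290) before Saleh (7408) before Farouk (8088).
Order: Oyelaran, Horvat, Leclerc, Vasquez, Saleh, Farouk.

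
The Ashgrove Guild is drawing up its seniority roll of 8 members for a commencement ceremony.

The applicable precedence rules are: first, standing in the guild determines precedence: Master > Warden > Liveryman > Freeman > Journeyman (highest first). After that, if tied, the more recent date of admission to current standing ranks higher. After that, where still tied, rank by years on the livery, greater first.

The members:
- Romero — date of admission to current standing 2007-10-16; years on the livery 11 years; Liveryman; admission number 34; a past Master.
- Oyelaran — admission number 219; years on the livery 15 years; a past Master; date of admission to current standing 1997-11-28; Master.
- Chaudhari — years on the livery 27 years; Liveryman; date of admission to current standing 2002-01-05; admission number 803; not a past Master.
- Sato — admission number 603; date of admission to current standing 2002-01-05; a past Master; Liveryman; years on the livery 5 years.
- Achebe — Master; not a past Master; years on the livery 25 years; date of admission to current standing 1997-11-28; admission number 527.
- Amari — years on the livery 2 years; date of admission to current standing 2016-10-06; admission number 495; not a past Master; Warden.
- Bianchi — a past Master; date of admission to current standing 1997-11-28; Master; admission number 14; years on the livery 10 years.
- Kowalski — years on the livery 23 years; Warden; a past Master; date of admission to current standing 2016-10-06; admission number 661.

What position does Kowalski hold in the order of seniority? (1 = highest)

4

By standing in the guild: Achebe, Oyelaran and Bianchi (Master); then Kowalski and Amari (Warden); then Romero, Chaudhari and Sato (Liveryman).
Achebe, Oyelaran and Bianchi all have date of admission to current standing 1997-11-28, so the next rule applies.
Among Achebe, Oyelaran and Bianchi, by years on the livery (higher first): Achebe (25 years) before Oyelaran (15 years) before Bianchi (10 years).
Kowalski and Amari both have date of admission to current standing 2016-10-06, so the next rule applies.
Among Kowalski and Amari, by years on the livery (higher first): Kowalski (23 years) before Amari (2 years).
Among Romero, Chaudhari and Sato, by date of admission to current standing (later first): Romero (2007-10-16) before Chaudhari and Sato (2002-01-05).
Among Chaudhari and Sato, by years on the livery (higher first): Chaudhari (27 years) before Sato (5 years).
Order: Achebe, Oyelaran, Bianchi, Kowalski, Amari, Romero, Chaudhari, Sato. So position 4.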